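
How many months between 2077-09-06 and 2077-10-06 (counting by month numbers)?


From September 2077 to October 2077
0 years * 12 = 0 months, plus 1 month = 1

1 month


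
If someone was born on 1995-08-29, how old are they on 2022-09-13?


Birth: 1995-08-29
Reference: 2022-09-13
Year difference: 2022 - 1995 = 27

27 years old


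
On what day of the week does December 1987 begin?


Target: December 1, 1987
Anchor: Jan 1, 1987. With p = 1987 - 1 = 1986: (p + p//4 - p//100 + p//400) mod 7 = (1986 + 496 - 19 + 4) mod 7 = 2467 mod 7 = 3 -> Thursday (Mon=0 ... Sun=6)
Days before December (Jan-Nov): 334 days
Weekday index = (3 + 334) mod 7 = 1

Tuesday


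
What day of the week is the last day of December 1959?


December 1959 has 31 days
Anchor: Jan 1, 1959. With p = 1959 - 1 = 1958: (p + p//4 - p//100 + p//400) mod 7 = (1958 + 489 - 19 + 4) mod 7 = 2432 mod 7 = 3 -> Thursday (Mon=0 ... Sun=6)
Days before December (Jan-Nov): 334; December 1 index = (3 + 334) mod 7 = 1 -> Tuesday
Last day offset: 31 - 1 = 30 days
Weekday index = (1 + 30) mod 7 = 3

Thursday, December 31


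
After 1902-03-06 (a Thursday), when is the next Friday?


Current: Thursday
Target: Friday
Days ahead: 1

Next Friday: 1902-03-07


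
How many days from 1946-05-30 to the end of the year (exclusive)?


Day of year: 150 of 365
Remaining = 365 - 150

215 days


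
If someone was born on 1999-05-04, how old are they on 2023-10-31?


Birth: 1999-05-04
Reference: 2023-10-31
Year difference: 2023 - 1999 = 24

24 years old


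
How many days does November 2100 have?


November 2100

30 days


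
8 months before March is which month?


March is month 3
3 - 8 = -5; wrap: -5 + 12 = 7

July


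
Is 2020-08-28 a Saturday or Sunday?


Anchor: Jan 1, 2020. With p = 2020 - 1 = 2019: (p + p//4 - p//100 + p//400) mod 7 = (2019 + 504 - 20 + 5) mod 7 = 2508 mod 7 = 2 -> Wednesday (Mon=0 ... Sun=6)
Day of year: 241; offset = 240
Weekday index = (2 + 240) mod 7 = 4 -> Friday
Weekend days: Saturday, Sunday

No


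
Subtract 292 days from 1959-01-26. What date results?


Start: 1959-01-26, subtract 292 days
Back 26 days from January 26 reaches December 31, 1958 -> 266 left
December 1958 has 31 days -> back to November 30, 1958 -> 235 left
November 1958 has 30 days -> back to October 31, 1958 -> 205 left
October 1958 has 31 days -> back to September 30, 1958 -> 174 left
September 1958 has 30 days -> back to August 31, 1958 -> 144 left
August 1958 has 31 days -> back to July 31, 1958 -> 113 left
July 1958 has 31 days -> back to June 30, 1958 -> 82 left
June 1958 has 30 days -> back to May 31, 1958 -> 52 left
May 1958 has 31 days -> back to April 30, 1958 -> 21 left
April 1958: 30 - 21 = 9 -> lands on April 9

Result: 1958-04-09


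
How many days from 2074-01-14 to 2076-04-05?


From 2074-01-14 to 2076-04-05
2074-01-14: day of year = 14
2076-04-05: days before April = 31 + 29 + 31 = 91 (2076 is a leap year); day of year = 91 + 5 = 96
Rest of 2074: 365 - 14 = 351
Full years 2075 (365): 365
Total = 351 + 365 + 96 = 812

812 days


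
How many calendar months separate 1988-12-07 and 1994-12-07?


From December 1988 to December 1994
6 years * 12 = 72 months = 72

72 months


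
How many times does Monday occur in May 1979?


May 1979 has 31 days
Anchor: Jan 1, 1979. With p = 1979 - 1 = 1978: (p + p//4 - p//100 + p//400) mod 7 = (1978 + 494 - 19 + 4) mod 7 = 2457 mod 7 = 0 -> Monday (Mon=0 ... Sun=6)
Days before May (Jan-Apr): 120; May 1 index = (0 + 120) mod 7 = 1 -> Tuesday
First Monday is May 7
Mondays: 7, 14, 21, 28

4 Mondays


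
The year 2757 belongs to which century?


Century = (year - 1) // 100 + 1
= (2757 - 1) // 100 + 1
= 2756 // 100 + 1
= 27 + 1

28th century


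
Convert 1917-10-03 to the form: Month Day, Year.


ISO 1917-10-03 parses as year=1917, month=10, day=03
Month 10 -> October

October 3, 1917


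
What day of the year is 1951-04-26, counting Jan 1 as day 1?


Date: April 26, 1951
Days in months 1 through 3: 90
Plus 26 days in April

Day of year: 116


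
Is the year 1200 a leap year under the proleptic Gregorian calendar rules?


Gregorian leap year rule: divisible by 4, but not by 100, unless also by 400.
1200 is divisible by 400 -> leap year

Yes


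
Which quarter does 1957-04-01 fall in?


Month: April (month 4)
Q1: Jan-Mar, Q2: Apr-Jun, Q3: Jul-Sep, Q4: Oct-Dec

Q2


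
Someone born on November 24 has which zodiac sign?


Date: November 24
Conventional tropical zodiac dates: Sagittarius from November 22 onward; Capricorn starts December 22
November 24 falls within the Sagittarius range

Sagittarius


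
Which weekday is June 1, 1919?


Target: June 1, 1919
Anchor: Jan 1, 1919. With p = 1919 - 1 = 1918: (p + p//4 - p//100 + p//400) mod 7 = (1918 + 479 - 19 + 4) mod 7 = 2382 mod 7 = 2 -> Wednesday (Mon=0 ... Sun=6)
Days before June (Jan-May): 151 days
Weekday index = (2 + 151) mod 7 = 6

Sunday


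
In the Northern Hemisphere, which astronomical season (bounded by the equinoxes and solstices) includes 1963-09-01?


Date: September 1
Astronomical Summer (approx.; exact equinox/solstice day varies by year): June 21 to September 21
September 1 falls within the Summer window

Summer


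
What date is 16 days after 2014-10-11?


Start: 2014-10-11, add 16 days
October 2014 has 31 days; 11 + 16 = 27 stays within October

Result: 2014-10-27


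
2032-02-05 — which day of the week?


Date: February 5, 2032
Anchor: Jan 1, 2032. With p = 2032 - 1 = 2031: (p + p//4 - p//100 + p//400) mod 7 = (2031 + 507 - 20 + 5) mod 7 = 2523 mod 7 = 3 -> Thursday (Mon=0 ... Sun=6)
Days before February (Jan): 31; offset = 31 + 5 - 1 = 35
Weekday index = (3 + 35) mod 7 = 3

Day of the week: Thursday


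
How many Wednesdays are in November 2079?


November 2079 has 30 days
Anchor: Jan 1, 2079. With p = 2079 - 1 = 2078: (p + p//4 - p//100 + p//400) mod 7 = (2078 + 519 - 20 + 5) mod 7 = 2582 mod 7 = 6 -> Sunday (Mon=0 ... Sun=6)
Days before November (Jan-Oct): 304; November 1 index = (6 + 304) mod 7 = 2 -> Wednesday
First Wednesday is November 1
Wednesdays: 1, 8, 15, 22, 29

5 Wednesdays


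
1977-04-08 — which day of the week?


Date: April 8, 1977
Anchor: Jan 1, 1977. With p = 1977 - 1 = 1976: (p + p//4 - p//100 + p//400) mod 7 = (1976 + 494 - 19 + 4) mod 7 = 2455 mod 7 = 5 -> Saturday (Mon=0 ... Sun=6)
Days before April (Jan-Mar): 90; offset = 90 + 8 - 1 = 97
Weekday index = (5 + 97) mod 7 = 4

Day of the week: Friday


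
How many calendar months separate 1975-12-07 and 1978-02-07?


From December 1975 to February 1978
3 years * 12 = 36 months, minus 10 months = 26

26 months


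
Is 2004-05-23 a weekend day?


Anchor: Jan 1, 2004. With p = 2004 - 1 = 2003: (p + p//4 - p//100 + p//400) mod 7 = (2003 + 500 - 20 + 5) mod 7 = 2488 mod 7 = 3 -> Thursday (Mon=0 ... Sun=6)
Day of year: 144; offset = 143
Weekday index = (3 + 143) mod 7 = 6 -> Sunday
Weekend days: Saturday, Sunday

Yes


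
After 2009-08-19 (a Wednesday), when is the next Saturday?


Current: Wednesday
Target: Saturday
Days ahead: 3

Next Saturday: 2009-08-22


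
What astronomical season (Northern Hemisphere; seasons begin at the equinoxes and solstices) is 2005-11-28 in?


Date: November 28
Astronomical Autumn (approx.; exact equinox/solstice day varies by year): September 22 to December 20
November 28 falls within the Autumn window

Autumn


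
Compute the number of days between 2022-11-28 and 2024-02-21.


From 2022-11-28 to 2024-02-21
2022-11-28: days before November = 31 + 28 + 31 + 30 + 31 + 30 + 31 + 31 + 30 + 31 = 304 (2022 is not a leap year); day of year = 304 + 28 = 332
2024-02-21: days before February = 31; day of year = 31 + 21 = 52
Rest of 2022: 365 - 332 = 33
Full years 2023 (365): 365
Total = 33 + 365 + 52 = 450

450 days


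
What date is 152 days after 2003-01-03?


Start: 2003-01-03, add 152 days
January 2003 has 31 days: 31 - 3 = 28 days to January 31 -> 124 left
February 2003 has 28 days -> 96 left
March 2003 has 31 days -> 65 left
April 2003 has 30 days -> 35 left
May 2003 has 31 days -> 4 left
June 2003: 4 <= 30 -> lands on June 4

Result: 2003-06-04


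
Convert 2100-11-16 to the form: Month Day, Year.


ISO 2100-11-16 parses as year=2100, month=11, day=16
Month 11 -> November

November 16, 2100


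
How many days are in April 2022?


April 2022

30 days


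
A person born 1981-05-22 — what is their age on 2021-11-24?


Birth: 1981-05-22
Reference: 2021-11-24
Year difference: 2021 - 1981 = 40

40 years old


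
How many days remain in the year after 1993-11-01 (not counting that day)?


Day of year: 305 of 365
Remaining = 365 - 305

60 days


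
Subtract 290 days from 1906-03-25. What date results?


Start: 1906-03-25, subtract 290 days
Back 25 days from March 25 reaches February 28, 1906 -> 265 left
February 1906 has 28 days -> back to January 31, 1906 -> 237 left
January 1906 has 31 days -> back to December 31, 1905 -> 206 left
December 1905 has 31 days -> back to November 30, 1905 -> 175 left
November 1905 has 30 days -> back to October 31, 1905 -> 145 left
October 1905 has 31 days -> back to September 30, 1905 -> 114 left
September 1905 has 30 days -> back to August 31, 1905 -> 84 left
August 1905 has 31 days -> back to July 31, 1905 -> 53 left
July 1905 has 31 days -> back to June 30, 1905 -> 22 left
June 1905: 30 - 22 = 8 -> lands on June 8

Result: 1905-06-08


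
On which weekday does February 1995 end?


February 1995 has 28 days
Anchor: Jan 1, 1995. With p = 1995 - 1 = 1994: (p + p//4 - p//100 + p//400) mod 7 = (1994 + 498 - 19 + 4) mod 7 = 2477 mod 7 = 6 -> Sunday (Mon=0 ... Sun=6)
Days before February (Jan): 31; February 1 index = (6 + 31) mod 7 = 2 -> Wednesday
Last day offset: 28 - 1 = 27 days
Weekday index = (2 + 27) mod 7 = 1

Tuesday, February 28


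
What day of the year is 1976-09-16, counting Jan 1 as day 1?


Date: September 16, 1976
Days in months 1 through 8: 244
Plus 16 days in September

Day of year: 260


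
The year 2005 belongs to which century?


Century = (year - 1) // 100 + 1
= (2005 - 1) // 100 + 1
= 2004 // 100 + 1
= 20 + 1

21st century


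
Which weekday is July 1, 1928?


Target: July 1, 1928
Anchor: Jan 1, 1928. With p = 1928 - 1 = 1927: (p + p//4 - p//100 + p//400) mod 7 = (1927 + 481 - 19 + 4) mod 7 = 2393 mod 7 = 6 -> Sunday (Mon=0 ... Sun=6)
Days before July (Jan-Jun): 182 days
Weekday index = (6 + 182) mod 7 = 6

Sunday


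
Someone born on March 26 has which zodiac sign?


Date: March 26
Conventional tropical zodiac dates: Aries from March 21 onward; Taurus starts April 20
March 26 falls within the Aries range

Aries


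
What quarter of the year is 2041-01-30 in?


Month: January (month 1)
Q1: Jan-Mar, Q2: Apr-Jun, Q3: Jul-Sep, Q4: Oct-Dec

Q1


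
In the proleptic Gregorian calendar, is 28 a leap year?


Gregorian leap year rule: divisible by 4, but not by 100, unless also by 400.
28 is divisible by 4 but not 100 -> leap year

Yes


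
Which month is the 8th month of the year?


Month 8 of 12

August


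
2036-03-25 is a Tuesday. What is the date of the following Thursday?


Current: Tuesday
Target: Thursday
Days ahead: 2

Next Thursday: 2036-03-27


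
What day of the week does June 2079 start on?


Target: June 1, 2079
Anchor: Jan 1, 2079. With p = 2079 - 1 = 2078: (p + p//4 - p//100 + p//400) mod 7 = (2078 + 519 - 20 + 5) mod 7 = 2582 mod 7 = 6 -> Sunday (Mon=0 ... Sun=6)
Days before June (Jan-May): 151 days
Weekday index = (6 + 151) mod 7 = 3

Thursday


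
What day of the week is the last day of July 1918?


July 1918 has 31 days
Anchor: Jan 1, 1918. With p = 1918 - 1 = 1917: (p + p//4 - p//100 + p//400) mod 7 = (1917 + 479 - 19 + 4) mod 7 = 2381 mod 7 = 1 -> Tuesday (Mon=0 ... Sun=6)
Days before July (Jan-Jun): 181; July 1 index = (1 + 181) mod 7 = 0 -> Monday
Last day offset: 31 - 1 = 30 days
Weekday index = (0 + 30) mod 7 = 2

Wednesday, July 31


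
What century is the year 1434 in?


Century = (year - 1) // 100 + 1
= (1434 - 1) // 100 + 1
= 1433 // 100 + 1
= 14 + 1

15th century


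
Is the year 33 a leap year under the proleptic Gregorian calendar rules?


Gregorian leap year rule: divisible by 4, but not by 100, unless also by 400.
33 is not divisible by 4 -> not a leap year

No


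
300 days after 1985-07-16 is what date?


Start: 1985-07-16, add 300 days
July 1985 has 31 days: 31 - 16 = 15 days to July 31 -> 285 left
August 1985 has 31 days -> 254 left
September 1985 has 30 days -> 224 left
October 1985 has 31 days -> 193 left
November 1985 has 30 days -> 163 left
December 1985 has 31 days -> 132 left
January 1986 has 31 days -> 101 left
February 1986 has 28 days -> 73 left
March 1986 has 31 days -> 42 left
April 1986 has 30 days -> 12 left
May 1986: 12 <= 31 -> lands on May 12

Result: 1986-05-12


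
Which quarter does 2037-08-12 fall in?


Month: August (month 8)
Q1: Jan-Mar, Q2: Apr-Jun, Q3: Jul-Sep, Q4: Oct-Dec

Q3


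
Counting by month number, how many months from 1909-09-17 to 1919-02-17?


From September 1909 to February 1919
10 years * 12 = 120 months, minus 7 months = 113

113 months


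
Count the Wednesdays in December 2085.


December 2085 has 31 days
Anchor: Jan 1, 2085. With p = 2085 - 1 = 2084: (p + p//4 - p//100 + p//400) mod 7 = (2084 + 521 - 20 + 5) mod 7 = 2590 mod 7 = 0 -> Monday (Mon=0 ... Sun=6)
Days before December (Jan-Nov): 334; December 1 index = (0 + 334) mod 7 = 5 -> Saturday
First Wednesday is December 5
Wednesdays: 5, 12, 19, 26

4 Wednesdays


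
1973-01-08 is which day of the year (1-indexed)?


Date: January 8, 1973
No months before January
Plus 8 days in January

Day of year: 8


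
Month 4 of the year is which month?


Month 4 of 12

April


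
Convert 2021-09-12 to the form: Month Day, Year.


ISO 2021-09-12 parses as year=2021, month=09, day=12
Month 9 -> September

September 12, 2021


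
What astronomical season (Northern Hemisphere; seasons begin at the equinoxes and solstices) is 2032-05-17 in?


Date: May 17
Astronomical Spring (approx.; exact equinox/solstice day varies by year): March 20 to June 20
May 17 falls within the Spring window

Spring


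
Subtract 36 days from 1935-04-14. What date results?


Start: 1935-04-14, subtract 36 days
Back 14 days from April 14 reaches March 31, 1935 -> 22 left
March 1935: 31 - 22 = 9 -> lands on March 9

Result: 1935-03-09


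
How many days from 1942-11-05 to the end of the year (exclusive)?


Day of year: 309 of 365
Remaining = 365 - 309

56 days


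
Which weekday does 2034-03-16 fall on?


Date: March 16, 2034
Anchor: Jan 1, 2034. With p = 2034 - 1 = 2033: (p + p//4 - p//100 + p//400) mod 7 = (2033 + 508 - 20 + 5) mod 7 = 2526 mod 7 = 6 -> Sunday (Mon=0 ... Sun=6)
Days before March (Jan-Feb): 59; offset = 59 + 16 - 1 = 74
Weekday index = (6 + 74) mod 7 = 3

Day of the week: Thursday


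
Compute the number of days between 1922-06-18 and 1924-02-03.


From 1922-06-18 to 1924-02-03
1922-06-18: days before June = 31 + 28 + 31 + 30 + 31 = 151 (1922 is not a leap year); day of year = 151 + 18 = 169
1924-02-03: days before February = 31; day of year = 31 + 3 = 34
Rest of 1922: 365 - 169 = 196
Full years 1923 (365): 365
Total = 196 + 365 + 34 = 595

595 days


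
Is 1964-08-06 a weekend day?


Anchor: Jan 1, 1964. With p = 1964 - 1 = 1963: (p + p//4 - p//100 + p//400) mod 7 = (1963 + 490 - 19 + 4) mod 7 = 2438 mod 7 = 2 -> Wednesday (Mon=0 ... Sun=6)
Day of year: 219; offset = 218
Weekday index = (2 + 218) mod 7 = 3 -> Thursday
Weekend days: Saturday, Sunday

No


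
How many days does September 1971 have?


September 1971

30 days


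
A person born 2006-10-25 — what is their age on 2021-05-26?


Birth: 2006-10-25
Reference: 2021-05-26
Year difference: 2021 - 2006 = 15
Birthday not yet reached in 2021, subtract 1

14 years old


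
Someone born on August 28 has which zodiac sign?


Date: August 28
Conventional tropical zodiac dates: Virgo from August 23 onward; Libra starts September 23
August 28 falls within the Virgo range

Virgo


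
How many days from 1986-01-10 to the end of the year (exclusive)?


Day of year: 10 of 365
Remaining = 365 - 10

355 days


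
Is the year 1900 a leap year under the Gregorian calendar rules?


Gregorian leap year rule: divisible by 4, but not by 100, unless also by 400.
1900 is divisible by 100 but not 400 -> not a leap year

No


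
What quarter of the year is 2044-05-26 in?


Month: May (month 5)
Q1: Jan-Mar, Q2: Apr-Jun, Q3: Jul-Sep, Q4: Oct-Dec

Q2


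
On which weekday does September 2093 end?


September 2093 has 30 days
Anchor: Jan 1, 2093. With p = 2093 - 1 = 2092: (p + p//4 - p//100 + p//400) mod 7 = (2092 + 523 - 20 + 5) mod 7 = 2600 mod 7 = 3 -> Thursday (Mon=0 ... Sun=6)
Days before September (Jan-Aug): 243; September 1 index = (3 + 243) mod 7 = 1 -> Tuesday
Last day offset: 30 - 1 = 29 days
Weekday index = (1 + 29) mod 7 = 2

Wednesday, September 30


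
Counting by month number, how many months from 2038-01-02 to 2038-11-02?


From January 2038 to November 2038
0 years * 12 = 0 months, plus 10 months = 10

10 months


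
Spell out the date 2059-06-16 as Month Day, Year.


ISO 2059-06-16 parses as year=2059, month=06, day=16
Month 6 -> June

June 16, 2059


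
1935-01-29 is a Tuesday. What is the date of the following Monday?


Current: Tuesday
Target: Monday
Days ahead: 6

Next Monday: 1935-02-04


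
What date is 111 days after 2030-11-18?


Start: 2030-11-18, add 111 days
November 2030 has 30 days: 30 - 18 = 12 days to November 30 -> 99 left
December 2030 has 31 days -> 68 left
January 2031 has 31 days -> 37 left
February 2031 has 28 days -> 9 left
March 2031: 9 <= 31 -> lands on March 9

Result: 2031-03-09


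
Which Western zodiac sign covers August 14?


Date: August 14
Conventional tropical zodiac dates: Leo from July 23 onward; Virgo starts August 23
August 14 falls within the Leo range

Leo


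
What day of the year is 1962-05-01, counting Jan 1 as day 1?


Date: May 1, 1962
Days in months 1 through 4: 120
Plus 1 days in May

Day of year: 121


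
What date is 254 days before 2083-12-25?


Start: 2083-12-25, subtract 254 days
Back 25 days from December 25 reaches November 30, 2083 -> 229 left
November 2083 has 30 days -> back to October 31, 2083 -> 199 left
October 2083 has 31 days -> back to September 30, 2083 -> 168 left
September 2083 has 30 days -> back to August 31, 2083 -> 138 left
August 2083 has 31 days -> back to July 31, 2083 -> 107 left
July 2083 has 31 days -> back to June 30, 2083 -> 76 left
June 2083 has 30 days -> back to May 31, 2083 -> 46 left
May 2083 has 31 days -> back to April 30, 2083 -> 15 left
April 2083: 30 - 15 = 15 -> lands on April 15

Result: 2083-04-15


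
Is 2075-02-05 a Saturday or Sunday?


Anchor: Jan 1, 2075. With p = 2075 - 1 = 2074: (p + p//4 - p//100 + p//400) mod 7 = (2074 + 518 - 20 + 5) mod 7 = 2577 mod 7 = 1 -> Tuesday (Mon=0 ... Sun=6)
Day of year: 36; offset = 35
Weekday index = (1 + 35) mod 7 = 1 -> Tuesday
Weekend days: Saturday, Sunday

No


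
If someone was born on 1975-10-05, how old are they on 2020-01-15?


Birth: 1975-10-05
Reference: 2020-01-15
Year difference: 2020 - 1975 = 45
Birthday not yet reached in 2020, subtract 1

44 years old


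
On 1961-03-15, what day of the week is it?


Date: March 15, 1961
Anchor: Jan 1, 1961. With p = 1961 - 1 = 1960: (p + p//4 - p//100 + p//400) mod 7 = (1960 + 490 - 19 + 4) mod 7 = 2435 mod 7 = 6 -> Sunday (Mon=0 ... Sun=6)
Days before March (Jan-Feb): 59; offset = 59 + 15 - 1 = 73
Weekday index = (6 + 73) mod 7 = 2

Day of the week: Wednesday


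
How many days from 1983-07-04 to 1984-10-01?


From 1983-07-04 to 1984-10-01
1983-07-04: days before July = 31 + 28 + 31 + 30 + 31 + 30 = 181 (1983 is not a leap year); day of year = 181 + 4 = 185
1984-10-01: days before October = 31 + 29 + 31 + 30 + 31 + 30 + 31 + 31 + 30 = 274 (1984 is a leap year); day of year = 274 + 1 = 275
Rest of 1983: 365 - 185 = 180
Total = 180 + 275 = 455

455 days


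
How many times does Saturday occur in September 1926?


September 1926 has 30 days
Anchor: Jan 1, 1926. With p = 1926 - 1 = 1925: (p + p//4 - p//100 + p//400) mod 7 = (1925 + 481 - 19 + 4) mod 7 = 2391 mod 7 = 4 -> Friday (Mon=0 ... Sun=6)
Days before September (Jan-Aug): 243; September 1 index = (4 + 243) mod 7 = 2 -> Wednesday
First Saturday is September 4
Saturdays: 4, 11, 18, 25

4 Saturdays


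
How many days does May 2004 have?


May 2004

31 days


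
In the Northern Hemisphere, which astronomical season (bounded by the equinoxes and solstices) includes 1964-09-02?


Date: September 2
Astronomical Summer (approx.; exact equinox/solstice day varies by year): June 21 to September 21
September 2 falls within the Summer window

Summer


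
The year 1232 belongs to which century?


Century = (year - 1) // 100 + 1
= (1232 - 1) // 100 + 1
= 1231 // 100 + 1
= 12 + 1

13th century


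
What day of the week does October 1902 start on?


Target: October 1, 1902
Anchor: Jan 1, 1902. With p = 1902 - 1 = 1901: (p + p//4 - p//100 + p//400) mod 7 = (1901 + 475 - 19 + 4) mod 7 = 2361 mod 7 = 2 -> Wednesday (Mon=0 ... Sun=6)
Days before October (Jan-Sep): 273 days
Weekday index = (2 + 273) mod 7 = 2

Wednesday


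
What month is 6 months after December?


December is month 12
12 + 6 = 18; wrap: 18 - 12 = 6

June


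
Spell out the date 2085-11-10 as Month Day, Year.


ISO 2085-11-10 parses as year=2085, month=11, day=10
Month 11 -> November

November 10, 2085


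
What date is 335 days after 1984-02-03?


Start: 1984-02-03, add 335 days
February 1984 has 29 days: 29 - 3 = 26 days to February 29 -> 309 left
March 1984 has 31 days -> 278 left
April 1984 has 30 days -> 248 left
May 1984 has 31 days -> 217 left
June 1984 has 30 days -> 187 left
July 1984 has 31 days -> 156 left
August 1984 has 31 days -> 125 left
September 1984 has 30 days -> 95 left
October 1984 has 31 days -> 64 left
November 1984 has 30 days -> 34 left
December 1984 has 31 days -> 3 left
January 1985: 3 <= 31 -> lands on January 3

Result: 1985-01-03


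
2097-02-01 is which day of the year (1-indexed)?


Date: February 1, 2097
Days in months 1 through 1: 31
Plus 1 days in February

Day of year: 32


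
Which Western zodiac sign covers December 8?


Date: December 8
Conventional tropical zodiac dates: Sagittarius from November 22 onward; Capricorn starts December 22
December 8 falls within the Sagittarius range

Sagittarius


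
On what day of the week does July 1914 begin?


Target: July 1, 1914
Anchor: Jan 1, 1914. With p = 1914 - 1 = 1913: (p + p//4 - p//100 + p//400) mod 7 = (1913 + 478 - 19 + 4) mod 7 = 2376 mod 7 = 3 -> Thursday (Mon=0 ... Sun=6)
Days before July (Jan-Jun): 181 days
Weekday index = (3 + 181) mod 7 = 2

Wednesday


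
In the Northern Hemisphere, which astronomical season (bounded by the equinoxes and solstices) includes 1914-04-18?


Date: April 18
Astronomical Spring (approx.; exact equinox/solstice day varies by year): March 20 to June 20
April 18 falls within the Spring window

Spring


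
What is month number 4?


Month 4 of 12

April


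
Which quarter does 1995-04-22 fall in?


Month: April (month 4)
Q1: Jan-Mar, Q2: Apr-Jun, Q3: Jul-Sep, Q4: Oct-Dec

Q2


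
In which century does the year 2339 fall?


Century = (year - 1) // 100 + 1
= (2339 - 1) // 100 + 1
= 2338 // 100 + 1
= 23 + 1

24th century


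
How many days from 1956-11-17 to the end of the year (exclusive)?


Day of year: 322 of 366
Remaining = 366 - 322

44 days


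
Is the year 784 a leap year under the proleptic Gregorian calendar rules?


Gregorian leap year rule: divisible by 4, but not by 100, unless also by 400.
784 is divisible by 4 but not 100 -> leap year

Yes


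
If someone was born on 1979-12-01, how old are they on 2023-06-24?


Birth: 1979-12-01
Reference: 2023-06-24
Year difference: 2023 - 1979 = 44
Birthday not yet reached in 2023, subtract 1

43 years old


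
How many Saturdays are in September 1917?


September 1917 has 30 days
Anchor: Jan 1, 1917. With p = 1917 - 1 = 1916: (p + p//4 - p//100 + p//400) mod 7 = (1916 + 479 - 19 + 4) mod 7 = 2380 mod 7 = 0 -> Monday (Mon=0 ... Sun=6)
Days before September (Jan-Aug): 243; September 1 index = (0 + 243) mod 7 = 5 -> Saturday
First Saturday is September 1
Saturdays: 1, 8, 15, 22, 29

5 Saturdays


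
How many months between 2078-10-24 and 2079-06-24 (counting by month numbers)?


From October 2078 to June 2079
1 year * 12 = 12 months, minus 4 months = 8

8 months


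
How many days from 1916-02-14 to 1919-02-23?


From 1916-02-14 to 1919-02-23
1916-02-14: days before February = 31; day of year = 31 + 14 = 45
1919-02-23: days before February = 31; day of year = 31 + 23 = 54
Rest of 1916: 366 - 45 = 321
Full years 1917 (365), 1918 (365): 730
Total = 321 + 730 + 54 = 1105

1105 days


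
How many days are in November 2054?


November 2054

30 days


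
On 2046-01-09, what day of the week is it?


Date: January 9, 2046
Anchor: Jan 1, 2046. With p = 2046 - 1 = 2045: (p + p//4 - p//100 + p//400) mod 7 = (2045 + 511 - 20 + 5) mod 7 = 2541 mod 7 = 0 -> Monday (Mon=0 ... Sun=6)
Days into year = 9 - 1 = 8
Weekday index = (0 + 8) mod 7 = 1

Day of the week: Tuesday


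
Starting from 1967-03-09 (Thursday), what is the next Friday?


Current: Thursday
Target: Friday
Days ahead: 1

Next Friday: 1967-03-10


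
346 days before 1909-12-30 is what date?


Start: 1909-12-30, subtract 346 days
Back 30 days from December 30 reaches November 30, 1909 -> 316 left
November 1909 has 30 days -> back to October 31, 1909 -> 286 left
October 1909 has 31 days -> back to September 30, 1909 -> 255 left
September 1909 has 30 days -> back to August 31, 1909 -> 225 left
August 1909 has 31 days -> back to July 31, 1909 -> 194 left
July 1909 has 31 days -> back to June 30, 1909 -> 163 left
June 1909 has 30 days -> back to May 31, 1909 -> 133 left
May 1909 has 31 days -> back to April 30, 1909 -> 102 left
April 1909 has 30 days -> back to March 31, 1909 -> 72 left
March 1909 has 31 days -> back to February 28, 1909 -> 41 left
February 1909 has 28 days -> back to January 31, 1909 -> 13 left
January 1909: 31 - 13 = 18 -> lands on January 18

Result: 1909-01-18


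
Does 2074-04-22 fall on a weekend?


Anchor: Jan 1, 2074. With p = 2074 - 1 = 2073: (p + p//4 - p//100 + p//400) mod 7 = (2073 + 518 - 20 + 5) mod 7 = 2576 mod 7 = 0 -> Monday (Mon=0 ... Sun=6)
Day of year: 112; offset = 111
Weekday index = (0 + 111) mod 7 = 6 -> Sunday
Weekend days: Saturday, Sunday

Yes


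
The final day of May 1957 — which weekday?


May 1957 has 31 days
Anchor: Jan 1, 1957. With p = 1957 - 1 = 1956: (p + p//4 - p//100 + p//400) mod 7 = (1956 + 489 - 19 + 4) mod 7 = 2430 mod 7 = 1 -> Tuesday (Mon=0 ... Sun=6)
Days before May (Jan-Apr): 120; May 1 index = (1 + 120) mod 7 = 2 -> Wednesday
Last day offset: 31 - 1 = 30 days
Weekday index = (2 + 30) mod 7 = 4

Friday, May 31


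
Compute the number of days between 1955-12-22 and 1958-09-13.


From 1955-12-22 to 1958-09-13
1955-12-22: days before December = 31 + 28 + 31 + 30 + 31 + 30 + 31 + 31 + 30 + 31 + 30 = 334 (1955 is not a leap year); day of year = 334 + 22 = 356
1958-09-13: days before September = 31 + 28 + 31 + 30 + 31 + 30 + 31 + 31 = 243 (1958 is not a leap year); day of year = 243 + 13 = 256
Rest of 1955: 365 - 356 = 9
Full years 1956 (366), 1957 (365): 731
Total = 9 + 731 + 256 = 996

996 days


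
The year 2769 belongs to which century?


Century = (year - 1) // 100 + 1
= (2769 - 1) // 100 + 1
= 2768 // 100 + 1
= 27 + 1

28th century


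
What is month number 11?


Month 11 of 12

November


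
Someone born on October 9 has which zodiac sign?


Date: October 9
Conventional tropical zodiac dates: Libra from September 23 onward; Scorpio starts October 23
October 9 falls within the Libra range

Libra


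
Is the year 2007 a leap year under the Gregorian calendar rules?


Gregorian leap year rule: divisible by 4, but not by 100, unless also by 400.
2007 is not divisible by 4 -> not a leap year

No


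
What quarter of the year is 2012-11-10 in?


Month: November (month 11)
Q1: Jan-Mar, Q2: Apr-Jun, Q3: Jul-Sep, Q4: Oct-Dec

Q4


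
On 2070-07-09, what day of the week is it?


Date: July 9, 2070
Anchor: Jan 1, 2070. With p = 2070 - 1 = 2069: (p + p//4 - p//100 + p//400) mod 7 = (2069 + 517 - 20 + 5) mod 7 = 2571 mod 7 = 2 -> Wednesday (Mon=0 ... Sun=6)
Days before July (Jan-Jun): 181; offset = 181 + 9 - 1 = 189
Weekday index = (2 + 189) mod 7 = 2

Day of the week: Wednesday


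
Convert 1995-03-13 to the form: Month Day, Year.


ISO 1995-03-13 parses as year=1995, month=03, day=13
Month 3 -> March

March 13, 1995


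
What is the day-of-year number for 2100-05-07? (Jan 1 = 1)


Date: May 7, 2100
Days in months 1 through 4: 120
Plus 7 days in May

Day of year: 127


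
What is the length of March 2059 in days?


March 2059

31 days


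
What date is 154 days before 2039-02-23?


Start: 2039-02-23, subtract 154 days
Back 23 days from February 23 reaches January 31, 2039 -> 131 left
January 2039 has 31 days -> back to December 31, 2038 -> 100 left
December 2038 has 31 days -> back to November 30, 2038 -> 69 left
November 2038 has 30 days -> back to October 31, 2038 -> 39 left
October 2038 has 31 days -> back to September 30, 2038 -> 8 left
September 2038: 30 - 8 = 22 -> lands on September 22

Result: 2038-09-22


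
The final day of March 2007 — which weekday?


March 2007 has 31 days
Anchor: Jan 1, 2007. With p = 2007 - 1 = 2006: (p + p//4 - p//100 + p//400) mod 7 = (2006 + 501 - 20 + 5) mod 7 = 2492 mod 7 = 0 -> Monday (Mon=0 ... Sun=6)
Days before March (Jan-Feb): 59; March 1 index = (0 + 59) mod 7 = 3 -> Thursday
Last day offset: 31 - 1 = 30 days
Weekday index = (3 + 30) mod 7 = 5

Saturday, March 31


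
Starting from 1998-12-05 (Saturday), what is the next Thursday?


Current: Saturday
Target: Thursday
Days ahead: 5

Next Thursday: 1998-12-10


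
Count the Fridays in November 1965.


November 1965 has 30 days
Anchor: Jan 1, 1965. With p = 1965 - 1 = 1964: (p + p//4 - p//100 + p//400) mod 7 = (1964 + 491 - 19 + 4) mod 7 = 2440 mod 7 = 4 -> Friday (Mon=0 ... Sun=6)
Days before November (Jan-Oct): 304; November 1 index = (4 + 304) mod 7 = 0 -> Monday
First Friday is November 5
Fridays: 5, 12, 19, 26

4 Fridays


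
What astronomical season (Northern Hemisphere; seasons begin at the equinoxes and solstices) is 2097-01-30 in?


Date: January 30
Astronomical Winter (approx.; exact equinox/solstice day varies by year): December 21 to March 19
January 30 falls within the Winter window

Winter


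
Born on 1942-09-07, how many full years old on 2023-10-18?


Birth: 1942-09-07
Reference: 2023-10-18
Year difference: 2023 - 1942 = 81

81 years old


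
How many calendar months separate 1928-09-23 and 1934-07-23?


From September 1928 to July 1934
6 years * 12 = 72 months, minus 2 months = 70

70 months


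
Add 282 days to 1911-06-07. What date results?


Start: 1911-06-07, add 282 days
June 1911 has 30 days: 30 - 7 = 23 days to June 30 -> 259 left
July 1911 has 31 days -> 228 left
August 1911 has 31 days -> 197 left
September 1911 has 30 days -> 167 left
October 1911 has 31 days -> 136 left
November 1911 has 30 days -> 106 left
December 1911 has 31 days -> 75 left
January 1912 has 31 days -> 44 left
February 1912 has 29 days -> 15 left
March 1912: 15 <= 31 -> lands on March 15

Result: 1912-03-15


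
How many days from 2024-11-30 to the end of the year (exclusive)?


Day of year: 335 of 366
Remaining = 366 - 335

31 days


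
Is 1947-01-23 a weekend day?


Anchor: Jan 1, 1947. With p = 1947 - 1 = 1946: (p + p//4 - p//100 + p//400) mod 7 = (1946 + 486 - 19 + 4) mod 7 = 2417 mod 7 = 2 -> Wednesday (Mon=0 ... Sun=6)
Day of year: 23; offset = 22
Weekday index = (2 + 22) mod 7 = 3 -> Thursday
Weekend days: Saturday, Sunday

No


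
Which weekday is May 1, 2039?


Target: May 1, 2039
Anchor: Jan 1, 2039. With p = 2039 - 1 = 2038: (p + p//4 - p//100 + p//400) mod 7 = (2038 + 509 - 20 + 5) mod 7 = 2532 mod 7 = 5 -> Saturday (Mon=0 ... Sun=6)
Days before May (Jan-Apr): 120 days
Weekday index = (5 + 120) mod 7 = 6

Sunday


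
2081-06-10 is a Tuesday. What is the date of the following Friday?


Current: Tuesday
Target: Friday
Days ahead: 3

Next Friday: 2081-06-13


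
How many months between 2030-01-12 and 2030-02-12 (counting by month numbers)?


From January 2030 to February 2030
0 years * 12 = 0 months, plus 1 month = 1

1 month


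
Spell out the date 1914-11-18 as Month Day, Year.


ISO 1914-11-18 parses as year=1914, month=11, day=18
Month 11 -> November

November 18, 1914


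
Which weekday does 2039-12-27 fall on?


Date: December 27, 2039
Anchor: Jan 1, 2039. With p = 2039 - 1 = 2038: (p + p//4 - p//100 + p//400) mod 7 = (2038 + 509 - 20 + 5) mod 7 = 2532 mod 7 = 5 -> Saturday (Mon=0 ... Sun=6)
Days before December (Jan-Nov): 334; offset = 334 + 27 - 1 = 360
Weekday index = (5 + 360) mod 7 = 1

Day of the week: Tuesday


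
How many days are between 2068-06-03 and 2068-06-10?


From 2068-06-03 to 2068-06-10
2068-06-03: days before June = 31 + 29 + 31 + 30 + 31 = 152 (2068 is a leap year); day of year = 152 + 3 = 155
2068-06-10: days before June = 31 + 29 + 31 + 30 + 31 = 152 (2068 is a leap year); day of year = 152 + 10 = 162
Same year: 162 - 155 = 7

7 days


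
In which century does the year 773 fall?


Century = (year - 1) // 100 + 1
= (773 - 1) // 100 + 1
= 772 // 100 + 1
= 7 + 1

8th century


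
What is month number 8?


Month 8 of 12

August


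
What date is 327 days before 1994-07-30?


Start: 1994-07-30, subtract 327 days
Back 30 days from July 30 reaches June 30, 1994 -> 297 left
June 1994 has 30 days -> back to May 31, 1994 -> 267 left
May 1994 has 31 days -> back to April 30, 1994 -> 236 left
April 1994 has 30 days -> back to March 31, 1994 -> 206 left
March 1994 has 31 days -> back to February 28, 1994 -> 175 left
February 1994 has 28 days -> back to January 31, 1994 -> 147 left
January 1994 has 31 days -> back to December 31, 1993 -> 116 left
December 1993 has 31 days -> back to November 30, 1993 -> 85 left
November 1993 has 30 days -> back to October 31, 1993 -> 55 left
October 1993 has 31 days -> back to September 30, 1993 -> 24 left
September 1993: 30 - 24 = 6 -> lands on September 6

Result: 1993-09-06


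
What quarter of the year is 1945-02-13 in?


Month: February (month 2)
Q1: Jan-Mar, Q2: Apr-Jun, Q3: Jul-Sep, Q4: Oct-Dec

Q1


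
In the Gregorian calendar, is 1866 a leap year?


Gregorian leap year rule: divisible by 4, but not by 100, unless also by 400.
1866 is not divisible by 4 -> not a leap year

No


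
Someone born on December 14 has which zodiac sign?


Date: December 14
Conventional tropical zodiac dates: Sagittarius from November 22 onward; Capricorn starts December 22
December 14 falls within the Sagittarius range

Sagittarius


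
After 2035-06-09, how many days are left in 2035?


Day of year: 160 of 365
Remaining = 365 - 160

205 days


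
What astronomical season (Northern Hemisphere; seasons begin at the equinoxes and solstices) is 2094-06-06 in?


Date: June 6
Astronomical Spring (approx.; exact equinox/solstice day varies by year): March 20 to June 20
June 6 falls within the Spring window

Spring


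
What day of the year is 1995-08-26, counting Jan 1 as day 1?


Date: August 26, 1995
Days in months 1 through 7: 212
Plus 26 days in August

Day of year: 238


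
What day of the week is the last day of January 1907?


January 1907 has 31 days
Anchor: Jan 1, 1907. With p = 1907 - 1 = 1906: (p + p//4 - p//100 + p//400) mod 7 = (1906 + 476 - 19 + 4) mod 7 = 2367 mod 7 = 1 -> Tuesday (Mon=0 ... Sun=6)
January 1 is the anchor itself -> Tuesday
Last day offset: 31 - 1 = 30 days
Weekday index = (1 + 30) mod 7 = 3

Thursday, January 31


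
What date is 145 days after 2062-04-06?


Start: 2062-04-06, add 145 days
April 2062 has 30 days: 30 - 6 = 24 days to April 30 -> 121 left
May 2062 has 31 days -> 90 left
June 2062 has 30 days -> 60 left
July 2062 has 31 days -> 29 left
August 2062: 29 <= 31 -> lands on August 29

Result: 2062-08-29


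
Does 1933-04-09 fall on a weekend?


Anchor: Jan 1, 1933. With p = 1933 - 1 = 1932: (p + p//4 - p//100 + p//400) mod 7 = (1932 + 483 - 19 + 4) mod 7 = 2400 mod 7 = 6 -> Sunday (Mon=0 ... Sun=6)
Day of year: 99; offset = 98
Weekday index = (6 + 98) mod 7 = 6 -> Sunday
Weekend days: Saturday, Sunday

Yes


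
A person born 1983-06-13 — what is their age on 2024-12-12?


Birth: 1983-06-13
Reference: 2024-12-12
Year difference: 2024 - 1983 = 41

41 years old


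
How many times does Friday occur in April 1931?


April 1931 has 30 days
Anchor: Jan 1, 1931. With p = 1931 - 1 = 1930: (p + p//4 - p//100 + p//400) mod 7 = (1930 + 482 - 19 + 4) mod 7 = 2397 mod 7 = 3 -> Thursday (Mon=0 ... Sun=6)
Days before April (Jan-Mar): 90; April 1 index = (3 + 90) mod 7 = 2 -> Wednesday
First Friday is April 3
Fridays: 3, 10, 17, 24

4 Fridays


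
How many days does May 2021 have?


May 2021

31 days


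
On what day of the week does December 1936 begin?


Target: December 1, 1936
Anchor: Jan 1, 1936. With p = 1936 - 1 = 1935: (p + p//4 - p//100 + p//400) mod 7 = (1935 + 483 - 19 + 4) mod 7 = 2403 mod 7 = 2 -> Wednesday (Mon=0 ... Sun=6)
Days before December (Jan-Nov): 335 days
Weekday index = (2 + 335) mod 7 = 1

Tuesday


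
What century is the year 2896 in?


Century = (year - 1) // 100 + 1
= (2896 - 1) // 100 + 1
= 2895 // 100 + 1
= 28 + 1

29th century


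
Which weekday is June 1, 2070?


Target: June 1, 2070
Anchor: Jan 1, 2070. With p = 2070 - 1 = 2069: (p + p//4 - p//100 + p//400) mod 7 = (2069 + 517 - 20 + 5) mod 7 = 2571 mod 7 = 2 -> Wednesday (Mon=0 ... Sun=6)
Days before June (Jan-May): 151 days
Weekday index = (2 + 151) mod 7 = 6

Sunday


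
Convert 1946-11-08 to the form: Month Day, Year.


ISO 1946-11-08 parses as year=1946, month=11, day=08
Month 11 -> November

November 8, 1946


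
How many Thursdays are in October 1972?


October 1972 has 31 days
Anchor: Jan 1, 1972. With p = 1972 - 1 = 1971: (p + p//4 - p//100 + p//400) mod 7 = (1971 + 492 - 19 + 4) mod 7 = 2448 mod 7 = 5 -> Saturday (Mon=0 ... Sun=6)
Days before October (Jan-Sep): 274; October 1 index = (5 + 274) mod 7 = 6 -> Sunday
First Thursday is October 5
Thursdays: 5, 12, 19, 26

4 Thursdays


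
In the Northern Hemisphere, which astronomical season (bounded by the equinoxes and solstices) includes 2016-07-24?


Date: July 24
Astronomical Summer (approx.; exact equinox/solstice day varies by year): June 21 to September 21
July 24 falls within the Summer window

Summer


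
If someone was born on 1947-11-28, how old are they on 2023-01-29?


Birth: 1947-11-28
Reference: 2023-01-29
Year difference: 2023 - 1947 = 76
Birthday not yet reached in 2023, subtract 1

75 years old


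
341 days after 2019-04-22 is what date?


Start: 2019-04-22, add 341 days
April 2019 has 30 days: 30 - 22 = 8 days to April 30 -> 333 left
May 2019 has 31 days -> 302 left
June 2019 has 30 days -> 272 left
July 2019 has 31 days -> 241 left
August 2019 has 31 days -> 210 left
September 2019 has 30 days -> 180 left
October 2019 has 31 days -> 149 left
November 2019 has 30 days -> 119 left
December 2019 has 31 days -> 88 left
January 2020 has 31 days -> 57 left
February 2020 has 29 days -> 28 left
March 2020: 28 <= 31 -> lands on March 28

Result: 2020-03-28
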